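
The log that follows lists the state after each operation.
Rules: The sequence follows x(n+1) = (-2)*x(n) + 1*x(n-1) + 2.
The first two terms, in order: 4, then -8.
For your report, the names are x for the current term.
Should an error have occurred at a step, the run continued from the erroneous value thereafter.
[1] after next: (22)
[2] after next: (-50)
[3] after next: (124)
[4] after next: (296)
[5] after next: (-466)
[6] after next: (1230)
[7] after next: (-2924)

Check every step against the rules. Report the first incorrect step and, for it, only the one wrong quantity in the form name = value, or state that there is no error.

step 4, x = -296

Recomputing the run from the initial state:
step 1: x = 22
step 2: x = -50
step 3: x = 124
step 4: x = -296
step 5: x = 718
step 6: x = -1730
step 7: x = 4180
The first disagreement with the log is at step 4, where the value should be x = -296.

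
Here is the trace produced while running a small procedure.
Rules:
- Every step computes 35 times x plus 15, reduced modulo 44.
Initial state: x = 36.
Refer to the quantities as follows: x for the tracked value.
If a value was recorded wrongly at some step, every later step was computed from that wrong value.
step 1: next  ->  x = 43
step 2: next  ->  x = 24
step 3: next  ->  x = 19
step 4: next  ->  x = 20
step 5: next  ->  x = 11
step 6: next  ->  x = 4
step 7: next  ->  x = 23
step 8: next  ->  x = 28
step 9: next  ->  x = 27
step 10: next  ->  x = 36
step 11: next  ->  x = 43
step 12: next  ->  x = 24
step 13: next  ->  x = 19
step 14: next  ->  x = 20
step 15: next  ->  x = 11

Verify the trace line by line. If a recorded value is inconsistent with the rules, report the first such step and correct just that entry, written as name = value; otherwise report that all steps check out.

no error

Recomputing the run from the initial state:
step 1: x = 43
step 2: x = 24
step 3: x = 19
step 4: x = 20
step 5: x = 11
step 6: x = 4
step 7: x = 23
step 8: x = 28
step 9: x = 27
step 10: x = 36
step 11: x = 43
step 12: x = 24
step 13: x = 19
step 14: x = 20
step 15: x = 11
This matches the trace at every step.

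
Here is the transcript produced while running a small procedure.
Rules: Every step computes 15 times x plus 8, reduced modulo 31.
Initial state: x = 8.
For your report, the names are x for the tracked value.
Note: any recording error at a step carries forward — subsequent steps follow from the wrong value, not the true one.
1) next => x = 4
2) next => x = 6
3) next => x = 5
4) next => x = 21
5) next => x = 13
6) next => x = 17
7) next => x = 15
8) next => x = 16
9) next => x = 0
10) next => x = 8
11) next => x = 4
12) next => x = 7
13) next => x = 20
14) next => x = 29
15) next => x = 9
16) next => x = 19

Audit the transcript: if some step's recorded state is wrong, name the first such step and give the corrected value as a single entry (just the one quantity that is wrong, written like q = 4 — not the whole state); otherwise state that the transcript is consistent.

step 1: x = (15*8 + 8) mod 31 = 4 -> consistent with the transcript
step 2: x = (15*4 + 8) mod 31 = 6 -> verified
step 3: x = (15*6 + 8) mod 31 = 5 -> same as recorded
step 4: x = (15*5 + 8) mod 31 = 21 -> agrees with the transcript
step 5: x = (15*21 + 8) mod 31 = 13 -> consistent with the transcript
step 6: x = (15*13 + 8) mod 31 = 17 -> checks out
step 7: x = (15*17 + 8) mod 31 = 15 -> matches
step 8: x = (15*15 + 8) mod 31 = 16 -> matches
step 9: x = (15*16 + 8) mod 31 = 0 -> checks out
step 10: x = (15*0 + 8) mod 31 = 8 -> same as recorded
step 11: x = (15*8 + 8) mod 31 = 4 -> same as recorded
step 12: x = (15*4 + 8) mod 31 = 6 -> the entry is off here
Step 12 is the first one off; corrected, x = 6.

step 12, x = 6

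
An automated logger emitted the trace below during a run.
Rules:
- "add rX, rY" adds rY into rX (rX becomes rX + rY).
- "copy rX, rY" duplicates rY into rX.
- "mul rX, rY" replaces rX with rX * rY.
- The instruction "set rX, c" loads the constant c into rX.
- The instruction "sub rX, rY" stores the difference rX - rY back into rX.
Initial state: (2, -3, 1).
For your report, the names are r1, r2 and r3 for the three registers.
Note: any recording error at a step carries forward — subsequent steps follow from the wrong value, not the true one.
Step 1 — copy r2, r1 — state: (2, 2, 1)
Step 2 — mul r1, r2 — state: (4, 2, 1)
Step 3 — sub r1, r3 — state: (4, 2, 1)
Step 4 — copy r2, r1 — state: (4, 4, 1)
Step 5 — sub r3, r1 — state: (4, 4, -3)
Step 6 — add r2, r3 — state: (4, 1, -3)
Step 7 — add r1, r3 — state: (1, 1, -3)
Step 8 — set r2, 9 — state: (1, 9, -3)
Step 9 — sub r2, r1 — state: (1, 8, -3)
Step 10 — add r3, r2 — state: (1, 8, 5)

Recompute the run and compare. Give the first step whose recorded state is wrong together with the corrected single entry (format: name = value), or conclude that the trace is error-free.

step 1: r2 = 2 -> confirmed correct
step 2: r1 = 2 * 2 = 4 -> matches
step 3: r1 = 4 - 1 = 3 -> the trace has a different value
That makes step 3 the first incorrect line — r1 = 3 is what it should show.

step 3, r1 = 3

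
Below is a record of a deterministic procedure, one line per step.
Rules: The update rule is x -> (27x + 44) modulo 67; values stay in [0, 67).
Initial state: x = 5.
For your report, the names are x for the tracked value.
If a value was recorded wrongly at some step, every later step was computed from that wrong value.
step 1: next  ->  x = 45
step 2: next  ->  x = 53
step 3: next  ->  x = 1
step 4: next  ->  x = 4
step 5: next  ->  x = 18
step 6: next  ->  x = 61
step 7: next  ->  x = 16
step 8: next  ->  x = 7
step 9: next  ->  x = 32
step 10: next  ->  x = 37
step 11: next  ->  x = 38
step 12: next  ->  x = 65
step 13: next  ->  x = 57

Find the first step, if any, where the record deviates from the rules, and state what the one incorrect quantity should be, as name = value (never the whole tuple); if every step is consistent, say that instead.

Step 1: x = (27*5 + 44) mod 67 = 45 — agrees with the record.
Step 2: x = (27*45 + 44) mod 67 = 53 — consistent with the record.
Step 3: x = (27*53 + 44) mod 67 = 1 — agrees with the record.
Step 4: x = (27*1 + 44) mod 67 = 4 — matches.
Step 5: x = (27*4 + 44) mod 67 = 18 — checks out.
Step 6: x = (27*18 + 44) mod 67 = 61 — no discrepancy.
Step 7: x = (27*61 + 44) mod 67 = 16 — no discrepancy.
Step 8: x = (27*16 + 44) mod 67 = 7 — verified.
Step 9: x = (27*7 + 44) mod 67 = 32 — exactly as logged.
Step 10: x = (27*32 + 44) mod 67 = 37 — verified.
Step 11: x = (27*37 + 44) mod 67 = 38 — no discrepancy.
Step 12: x = (27*38 + 44) mod 67 = 65 — confirmed correct.
Step 13: x = (27*65 + 44) mod 67 = 57 — agrees with the record.
The whole run recomputes cleanly — no discrepancies.

no error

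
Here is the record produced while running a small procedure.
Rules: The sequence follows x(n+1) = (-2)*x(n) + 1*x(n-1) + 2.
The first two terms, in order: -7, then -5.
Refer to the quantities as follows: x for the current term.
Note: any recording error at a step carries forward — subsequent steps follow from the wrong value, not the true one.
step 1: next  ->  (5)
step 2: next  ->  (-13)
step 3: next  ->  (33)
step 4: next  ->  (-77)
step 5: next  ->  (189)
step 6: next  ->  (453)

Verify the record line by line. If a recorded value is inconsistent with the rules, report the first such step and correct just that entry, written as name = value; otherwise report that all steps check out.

Recomputing the run from the initial state:
step 1: x = 5
step 2: x = -13
step 3: x = 33
step 4: x = -77
step 5: x = 189
step 6: x = -453
The first disagreement with the record is at step 6, where the value should be x = -453.

step 6, x = -453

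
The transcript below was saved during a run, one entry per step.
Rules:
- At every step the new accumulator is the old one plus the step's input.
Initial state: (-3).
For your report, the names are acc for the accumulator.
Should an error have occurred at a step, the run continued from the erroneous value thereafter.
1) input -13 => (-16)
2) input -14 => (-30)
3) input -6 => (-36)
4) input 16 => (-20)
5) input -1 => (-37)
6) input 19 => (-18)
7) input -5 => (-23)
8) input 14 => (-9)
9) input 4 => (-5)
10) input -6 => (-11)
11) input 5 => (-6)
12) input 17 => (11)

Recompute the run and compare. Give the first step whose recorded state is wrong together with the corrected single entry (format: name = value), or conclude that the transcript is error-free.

step 5, acc = -21

Recomputing the run from the initial state:
step 1: acc = -16
step 2: acc = -30
step 3: acc = -36
step 4: acc = -20
step 5: acc = -21
step 6: acc = -2
step 7: acc = -7
step 8: acc = 7
step 9: acc = 11
step 10: acc = 5
step 11: acc = 10
step 12: acc = 27
The first disagreement with the transcript is at step 5, where the value should be acc = -21.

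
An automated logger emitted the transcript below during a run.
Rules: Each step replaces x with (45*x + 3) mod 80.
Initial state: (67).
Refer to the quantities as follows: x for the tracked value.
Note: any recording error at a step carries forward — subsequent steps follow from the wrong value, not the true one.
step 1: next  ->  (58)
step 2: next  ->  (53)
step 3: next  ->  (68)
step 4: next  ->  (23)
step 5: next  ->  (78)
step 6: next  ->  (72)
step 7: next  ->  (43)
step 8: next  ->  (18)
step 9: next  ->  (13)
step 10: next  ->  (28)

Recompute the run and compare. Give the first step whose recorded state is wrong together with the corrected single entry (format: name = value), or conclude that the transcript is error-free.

1. x = (45*67 + 3) mod 80 = 58 (checks out)
2. x = (45*58 + 3) mod 80 = 53 (checks out)
3. x = (45*53 + 3) mod 80 = 68 (agrees with the transcript)
4. x = (45*68 + 3) mod 80 = 23 (verified)
5. x = (45*23 + 3) mod 80 = 78 (same as recorded)
6. x = (45*78 + 3) mod 80 = 73 (a discrepancy with the transcript)
That makes step 6 the first incorrect line — x = 73 is what it should show.

step 6, x = 73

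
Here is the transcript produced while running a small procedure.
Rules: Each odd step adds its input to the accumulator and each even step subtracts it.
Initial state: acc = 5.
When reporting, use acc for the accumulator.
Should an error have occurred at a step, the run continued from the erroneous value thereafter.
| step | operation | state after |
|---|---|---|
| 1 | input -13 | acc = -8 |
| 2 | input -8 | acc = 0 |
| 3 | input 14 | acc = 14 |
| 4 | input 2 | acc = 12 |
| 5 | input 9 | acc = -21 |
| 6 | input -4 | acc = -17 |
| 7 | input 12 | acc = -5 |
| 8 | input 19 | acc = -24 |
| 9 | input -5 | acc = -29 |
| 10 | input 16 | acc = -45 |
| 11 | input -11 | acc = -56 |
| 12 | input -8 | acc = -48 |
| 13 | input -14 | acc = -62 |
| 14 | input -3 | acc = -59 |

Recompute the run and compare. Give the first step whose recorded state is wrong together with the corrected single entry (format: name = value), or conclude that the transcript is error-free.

step 5, acc = 21

1. acc = 5 + -13 = -8 (no discrepancy)
2. acc = -8 - -8 = 0 (in agreement)
3. acc = 0 + 14 = 14 (confirmed correct)
4. acc = 14 - 2 = 12 (matches)
5. acc = 12 + 9 = 21 (the transcript disagrees here)
The earliest wrong entry is at step 5: it should read acc = 21.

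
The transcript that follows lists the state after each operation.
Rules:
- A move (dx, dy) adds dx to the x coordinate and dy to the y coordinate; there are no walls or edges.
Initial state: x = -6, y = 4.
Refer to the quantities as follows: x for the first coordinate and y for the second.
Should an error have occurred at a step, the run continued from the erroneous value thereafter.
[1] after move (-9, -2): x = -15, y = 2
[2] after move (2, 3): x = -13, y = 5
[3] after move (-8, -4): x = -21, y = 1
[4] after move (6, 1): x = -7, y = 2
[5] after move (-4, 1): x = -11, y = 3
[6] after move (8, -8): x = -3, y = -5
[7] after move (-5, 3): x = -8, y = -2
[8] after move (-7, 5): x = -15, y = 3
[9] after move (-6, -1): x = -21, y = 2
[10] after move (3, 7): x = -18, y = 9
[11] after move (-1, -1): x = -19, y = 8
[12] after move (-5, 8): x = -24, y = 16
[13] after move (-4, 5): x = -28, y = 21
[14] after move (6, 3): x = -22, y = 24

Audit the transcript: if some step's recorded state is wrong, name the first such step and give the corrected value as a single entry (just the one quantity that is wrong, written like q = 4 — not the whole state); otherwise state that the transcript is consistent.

Recomputing the run from the initial state:
step 1: x = -15, y = 2
step 2: x = -13, y = 5
step 3: x = -21, y = 1
step 4: x = -15, y = 2
step 5: x = -19, y = 3
step 6: x = -11, y = -5
step 7: x = -16, y = -2
step 8: x = -23, y = 3
step 9: x = -29, y = 2
step 10: x = -26, y = 9
step 11: x = -27, y = 8
step 12: x = -32, y = 16
step 13: x = -36, y = 21
step 14: x = -30, y = 24
The first disagreement with the transcript is at step 4, where the value should be x = -15.

step 4, x = -15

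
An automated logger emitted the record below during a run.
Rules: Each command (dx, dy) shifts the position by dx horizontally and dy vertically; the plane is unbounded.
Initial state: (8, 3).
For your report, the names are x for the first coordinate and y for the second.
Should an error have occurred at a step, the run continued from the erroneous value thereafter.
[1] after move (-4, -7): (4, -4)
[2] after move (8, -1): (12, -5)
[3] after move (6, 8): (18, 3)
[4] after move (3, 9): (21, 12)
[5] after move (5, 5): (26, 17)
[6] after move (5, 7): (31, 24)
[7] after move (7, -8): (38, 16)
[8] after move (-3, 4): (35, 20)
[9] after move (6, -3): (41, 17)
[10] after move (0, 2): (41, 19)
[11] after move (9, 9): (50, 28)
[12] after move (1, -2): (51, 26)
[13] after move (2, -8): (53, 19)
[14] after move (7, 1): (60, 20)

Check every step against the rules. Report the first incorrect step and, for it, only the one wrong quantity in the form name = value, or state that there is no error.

step 13, y = 18

Recomputing the run from the initial state:
step 1: x = 4, y = -4
step 2: x = 12, y = -5
step 3: x = 18, y = 3
step 4: x = 21, y = 12
step 5: x = 26, y = 17
step 6: x = 31, y = 24
step 7: x = 38, y = 16
step 8: x = 35, y = 20
step 9: x = 41, y = 17
step 10: x = 41, y = 19
step 11: x = 50, y = 28
step 12: x = 51, y = 26
step 13: x = 53, y = 18
step 14: x = 60, y = 19
The first disagreement with the record is at step 13, where the value should be y = 18.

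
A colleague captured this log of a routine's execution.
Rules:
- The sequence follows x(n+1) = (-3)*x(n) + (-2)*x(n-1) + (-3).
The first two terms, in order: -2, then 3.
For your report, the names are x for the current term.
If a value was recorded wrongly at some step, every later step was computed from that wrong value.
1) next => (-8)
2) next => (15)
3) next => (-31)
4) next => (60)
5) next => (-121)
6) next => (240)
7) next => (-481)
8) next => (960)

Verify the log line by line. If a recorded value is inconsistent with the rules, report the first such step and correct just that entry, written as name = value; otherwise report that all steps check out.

step 3, x = -32

Recomputing the run from the initial state:
step 1: x = -8
step 2: x = 15
step 3: x = -32
step 4: x = 63
step 5: x = -128
step 6: x = 255
step 7: x = -512
step 8: x = 1023
The first disagreement with the log is at step 3, where the value should be x = -32.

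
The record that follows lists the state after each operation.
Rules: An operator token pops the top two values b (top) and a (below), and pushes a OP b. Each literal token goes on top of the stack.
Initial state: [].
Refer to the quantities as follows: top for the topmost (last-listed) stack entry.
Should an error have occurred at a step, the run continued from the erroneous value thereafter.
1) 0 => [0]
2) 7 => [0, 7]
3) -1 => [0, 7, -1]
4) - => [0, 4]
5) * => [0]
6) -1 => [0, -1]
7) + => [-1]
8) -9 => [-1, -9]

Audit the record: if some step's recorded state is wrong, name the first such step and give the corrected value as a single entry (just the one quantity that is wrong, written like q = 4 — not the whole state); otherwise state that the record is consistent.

step 1: push 0: top = 0 -> same as recorded
step 2: push 7: top = 7 -> agrees with the record
step 3: push -1: top = -1 -> agrees with the record
step 4: 7 - -1 = 8 -> the record has a different value
First incorrect step: 4; the correct value is top = 8.

step 4, top = 8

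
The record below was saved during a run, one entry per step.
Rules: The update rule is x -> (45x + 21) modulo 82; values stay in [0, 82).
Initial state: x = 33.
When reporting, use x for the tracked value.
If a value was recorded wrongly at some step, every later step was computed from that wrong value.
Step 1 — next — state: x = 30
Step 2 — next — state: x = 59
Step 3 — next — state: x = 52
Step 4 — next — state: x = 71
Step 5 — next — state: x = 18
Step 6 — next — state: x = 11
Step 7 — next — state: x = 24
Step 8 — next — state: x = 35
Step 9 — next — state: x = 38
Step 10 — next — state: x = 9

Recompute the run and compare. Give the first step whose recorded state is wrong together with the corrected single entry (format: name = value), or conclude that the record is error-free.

Recomputing the run from the initial state:
step 1: x = 30
step 2: x = 59
step 3: x = 52
step 4: x = 65
step 5: x = 76
step 6: x = 79
step 7: x = 50
step 8: x = 57
step 9: x = 44
step 10: x = 33
The first disagreement with the record is at step 4, where the value should be x = 65.

step 4, x = 65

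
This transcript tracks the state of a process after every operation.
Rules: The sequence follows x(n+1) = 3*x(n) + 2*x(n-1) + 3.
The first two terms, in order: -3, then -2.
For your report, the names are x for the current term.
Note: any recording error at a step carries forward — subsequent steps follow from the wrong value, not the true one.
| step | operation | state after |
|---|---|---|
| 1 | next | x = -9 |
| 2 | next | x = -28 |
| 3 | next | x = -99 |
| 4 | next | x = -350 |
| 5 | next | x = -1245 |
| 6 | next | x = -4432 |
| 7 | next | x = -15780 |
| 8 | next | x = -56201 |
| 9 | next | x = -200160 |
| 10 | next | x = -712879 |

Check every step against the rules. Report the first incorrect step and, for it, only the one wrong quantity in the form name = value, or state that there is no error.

step 7, x = -15783

Recomputing the run from the initial state:
step 1: x = -9
step 2: x = -28
step 3: x = -99
step 4: x = -350
step 5: x = -1245
step 6: x = -4432
step 7: x = -15783
step 8: x = -56210
step 9: x = -200193
step 10: x = -712996
The first disagreement with the transcript is at step 7, where the value should be x = -15783.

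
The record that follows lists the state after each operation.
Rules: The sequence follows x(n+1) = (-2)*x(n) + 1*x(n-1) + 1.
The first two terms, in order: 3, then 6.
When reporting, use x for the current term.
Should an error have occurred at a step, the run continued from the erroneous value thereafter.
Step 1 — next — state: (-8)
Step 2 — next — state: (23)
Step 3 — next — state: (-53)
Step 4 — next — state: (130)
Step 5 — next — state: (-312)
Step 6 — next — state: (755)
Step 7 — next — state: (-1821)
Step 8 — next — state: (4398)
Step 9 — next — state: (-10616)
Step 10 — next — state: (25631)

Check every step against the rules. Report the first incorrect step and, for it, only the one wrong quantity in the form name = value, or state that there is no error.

1. x = -2*(6) + (1)*(3) + (1) = -8 (confirmed correct)
2. x = -2*(-8) + (1)*(6) + (1) = 23 (verified)
3. x = -2*(23) + (1)*(-8) + (1) = -53 (matches)
4. x = -2*(-53) + (1)*(23) + (1) = 130 (in agreement)
5. x = -2*(130) + (1)*(-53) + (1) = -312 (verified)
6. x = -2*(-312) + (1)*(130) + (1) = 755 (consistent with the record)
7. x = -2*(755) + (1)*(-312) + (1) = -1821 (no discrepancy)
8. x = -2*(-1821) + (1)*(755) + (1) = 4398 (matches)
9. x = -2*(4398) + (1)*(-1821) + (1) = -10616 (verified)
10. x = -2*(-10616) + (1)*(4398) + (1) = 25631 (consistent with the record)
Each recorded entry agrees with the recomputation.

no error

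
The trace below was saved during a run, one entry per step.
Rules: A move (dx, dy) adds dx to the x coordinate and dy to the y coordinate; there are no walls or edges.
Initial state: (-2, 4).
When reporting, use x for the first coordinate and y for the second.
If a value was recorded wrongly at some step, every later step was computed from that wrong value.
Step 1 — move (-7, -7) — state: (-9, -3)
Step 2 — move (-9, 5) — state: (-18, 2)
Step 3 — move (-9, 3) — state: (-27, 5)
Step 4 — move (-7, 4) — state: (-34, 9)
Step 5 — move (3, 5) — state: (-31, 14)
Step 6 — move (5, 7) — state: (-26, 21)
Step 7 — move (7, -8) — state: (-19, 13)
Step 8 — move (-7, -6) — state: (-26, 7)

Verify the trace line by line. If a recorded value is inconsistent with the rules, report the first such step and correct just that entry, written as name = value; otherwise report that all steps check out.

no error

Recomputing the run from the initial state:
step 1: x = -9, y = -3
step 2: x = -18, y = 2
step 3: x = -27, y = 5
step 4: x = -34, y = 9
step 5: x = -31, y = 14
step 6: x = -26, y = 21
step 7: x = -19, y = 13
step 8: x = -26, y = 7
This matches the trace at every step.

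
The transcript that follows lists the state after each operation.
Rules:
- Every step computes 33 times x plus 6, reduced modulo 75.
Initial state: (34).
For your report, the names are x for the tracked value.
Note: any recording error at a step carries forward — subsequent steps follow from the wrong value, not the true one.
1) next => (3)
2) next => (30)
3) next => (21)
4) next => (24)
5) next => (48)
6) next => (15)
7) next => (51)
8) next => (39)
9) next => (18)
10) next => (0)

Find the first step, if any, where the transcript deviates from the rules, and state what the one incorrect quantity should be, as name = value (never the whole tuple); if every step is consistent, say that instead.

no error

Recomputing the run from the initial state:
step 1: x = 3
step 2: x = 30
step 3: x = 21
step 4: x = 24
step 5: x = 48
step 6: x = 15
step 7: x = 51
step 8: x = 39
step 9: x = 18
step 10: x = 0
This matches the transcript at every step.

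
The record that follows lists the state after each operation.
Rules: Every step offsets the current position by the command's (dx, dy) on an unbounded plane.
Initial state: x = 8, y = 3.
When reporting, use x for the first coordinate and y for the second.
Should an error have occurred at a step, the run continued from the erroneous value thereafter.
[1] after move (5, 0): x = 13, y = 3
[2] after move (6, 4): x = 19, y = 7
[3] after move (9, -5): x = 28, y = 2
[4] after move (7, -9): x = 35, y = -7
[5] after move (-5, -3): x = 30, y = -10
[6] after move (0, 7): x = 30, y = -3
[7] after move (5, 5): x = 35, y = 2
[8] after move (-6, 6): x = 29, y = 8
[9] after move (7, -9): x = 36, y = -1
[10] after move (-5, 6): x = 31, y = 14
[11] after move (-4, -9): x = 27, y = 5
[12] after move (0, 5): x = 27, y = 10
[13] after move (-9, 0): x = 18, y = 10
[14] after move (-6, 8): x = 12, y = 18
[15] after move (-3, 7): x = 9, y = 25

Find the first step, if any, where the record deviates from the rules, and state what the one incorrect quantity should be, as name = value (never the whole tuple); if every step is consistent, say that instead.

step 10, y = 5

Recomputing the run from the initial state:
step 1: x = 13, y = 3
step 2: x = 19, y = 7
step 3: x = 28, y = 2
step 4: x = 35, y = -7
step 5: x = 30, y = -10
step 6: x = 30, y = -3
step 7: x = 35, y = 2
step 8: x = 29, y = 8
step 9: x = 36, y = -1
step 10: x = 31, y = 5
step 11: x = 27, y = -4
step 12: x = 27, y = 1
step 13: x = 18, y = 1
step 14: x = 12, y = 9
step 15: x = 9, y = 16
The first disagreement with the record is at step 10, where the value should be y = 5.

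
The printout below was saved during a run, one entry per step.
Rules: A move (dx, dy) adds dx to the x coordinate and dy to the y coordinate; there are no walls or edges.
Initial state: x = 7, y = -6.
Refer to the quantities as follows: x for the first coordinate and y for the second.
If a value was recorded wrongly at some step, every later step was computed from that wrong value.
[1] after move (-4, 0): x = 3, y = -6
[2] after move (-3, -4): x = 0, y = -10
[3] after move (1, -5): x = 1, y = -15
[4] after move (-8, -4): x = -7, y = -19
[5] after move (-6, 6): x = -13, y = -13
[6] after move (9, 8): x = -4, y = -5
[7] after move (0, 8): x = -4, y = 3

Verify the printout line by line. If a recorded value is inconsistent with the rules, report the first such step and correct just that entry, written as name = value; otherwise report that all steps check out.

no error

step 1: x = 7 + (-4) = 3, y = -6 + (0) = -6 -> agrees with the printout
step 2: x = 3 + (-3) = 0, y = -6 + (-4) = -10 -> exactly as logged
step 3: x = 0 + (1) = 1, y = -10 + (-5) = -15 -> matches
step 4: x = 1 + (-8) = -7, y = -15 + (-4) = -19 -> no discrepancy
step 5: x = -7 + (-6) = -13, y = -19 + (6) = -13 -> matches
step 6: x = -13 + (9) = -4, y = -13 + (8) = -5 -> checks out
step 7: x = -4 + (0) = -4, y = -5 + (8) = 3 -> no discrepancy
All entries verified; no error found.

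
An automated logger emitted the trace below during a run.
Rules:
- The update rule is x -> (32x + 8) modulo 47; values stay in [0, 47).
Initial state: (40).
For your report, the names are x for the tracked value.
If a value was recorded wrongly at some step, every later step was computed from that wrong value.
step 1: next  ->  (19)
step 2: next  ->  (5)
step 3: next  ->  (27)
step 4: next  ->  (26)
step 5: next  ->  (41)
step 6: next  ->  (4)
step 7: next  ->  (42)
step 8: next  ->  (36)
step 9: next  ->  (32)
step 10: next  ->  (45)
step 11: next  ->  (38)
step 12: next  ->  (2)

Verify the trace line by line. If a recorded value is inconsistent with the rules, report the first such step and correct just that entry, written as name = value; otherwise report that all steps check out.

no error

Step 1: x = (32*40 + 8) mod 47 = 19 — exactly as logged.
Step 2: x = (32*19 + 8) mod 47 = 5 — matches.
Step 3: x = (32*5 + 8) mod 47 = 27 — no discrepancy.
Step 4: x = (32*27 + 8) mod 47 = 26 — consistent with the trace.
Step 5: x = (32*26 + 8) mod 47 = 41 — in agreement.
Step 6: x = (32*41 + 8) mod 47 = 4 — verified.
Step 7: x = (32*4 + 8) mod 47 = 42 — checks out.
Step 8: x = (32*42 + 8) mod 47 = 36 — exactly as logged.
Step 9: x = (32*36 + 8) mod 47 = 32 — agrees with the trace.
Step 10: x = (32*32 + 8) mod 47 = 45 — consistent with the trace.
Step 11: x = (32*45 + 8) mod 47 = 38 — checks out.
Step 12: x = (32*38 + 8) mod 47 = 2 — same as recorded.
Nothing is out of place; the run is error-free.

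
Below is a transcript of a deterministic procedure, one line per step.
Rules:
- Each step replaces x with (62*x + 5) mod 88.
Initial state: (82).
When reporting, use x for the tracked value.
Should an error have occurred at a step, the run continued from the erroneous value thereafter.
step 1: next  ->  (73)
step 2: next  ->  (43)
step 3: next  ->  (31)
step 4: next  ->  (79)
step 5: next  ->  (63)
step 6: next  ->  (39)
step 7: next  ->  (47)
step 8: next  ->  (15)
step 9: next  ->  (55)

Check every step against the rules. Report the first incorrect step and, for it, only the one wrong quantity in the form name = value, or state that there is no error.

no error

Step 1: x = (62*82 + 5) mod 88 = 73 — verified.
Step 2: x = (62*73 + 5) mod 88 = 43 — exactly as logged.
Step 3: x = (62*43 + 5) mod 88 = 31 — confirmed correct.
Step 4: x = (62*31 + 5) mod 88 = 79 — no discrepancy.
Step 5: x = (62*79 + 5) mod 88 = 63 — agrees with the transcript.
Step 6: x = (62*63 + 5) mod 88 = 39 — checks out.
Step 7: x = (62*39 + 5) mod 88 = 47 — exactly as logged.
Step 8: x = (62*47 + 5) mod 88 = 15 — checks out.
Step 9: x = (62*15 + 5) mod 88 = 55 — agrees with the transcript.
Each recorded entry agrees with the recomputation.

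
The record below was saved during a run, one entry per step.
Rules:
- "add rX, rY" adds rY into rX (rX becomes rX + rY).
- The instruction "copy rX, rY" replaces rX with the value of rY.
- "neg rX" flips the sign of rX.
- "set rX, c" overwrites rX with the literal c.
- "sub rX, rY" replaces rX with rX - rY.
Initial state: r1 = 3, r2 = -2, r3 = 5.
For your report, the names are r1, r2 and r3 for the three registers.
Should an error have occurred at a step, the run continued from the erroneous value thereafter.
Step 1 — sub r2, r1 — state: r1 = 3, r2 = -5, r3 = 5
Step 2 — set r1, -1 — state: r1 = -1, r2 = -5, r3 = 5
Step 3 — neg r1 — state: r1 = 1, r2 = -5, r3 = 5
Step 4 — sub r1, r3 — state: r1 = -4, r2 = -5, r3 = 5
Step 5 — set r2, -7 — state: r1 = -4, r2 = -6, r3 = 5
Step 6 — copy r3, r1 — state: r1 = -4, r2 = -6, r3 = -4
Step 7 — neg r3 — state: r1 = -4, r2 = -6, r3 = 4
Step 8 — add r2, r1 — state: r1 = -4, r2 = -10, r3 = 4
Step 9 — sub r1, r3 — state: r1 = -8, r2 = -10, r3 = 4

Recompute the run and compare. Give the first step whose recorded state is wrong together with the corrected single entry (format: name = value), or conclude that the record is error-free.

step 5, r2 = -7

1. r2 = -2 - 3 = -5 (same as recorded)
2. r1 = -1 (consistent with the record)
3. r1 = -(-1) = 1 (agrees with the record)
4. r1 = 1 - 5 = -4 (checks out)
5. r2 = -7 (the recorded entry deviates here)
First incorrect step: 5; the correct value is r2 = -7.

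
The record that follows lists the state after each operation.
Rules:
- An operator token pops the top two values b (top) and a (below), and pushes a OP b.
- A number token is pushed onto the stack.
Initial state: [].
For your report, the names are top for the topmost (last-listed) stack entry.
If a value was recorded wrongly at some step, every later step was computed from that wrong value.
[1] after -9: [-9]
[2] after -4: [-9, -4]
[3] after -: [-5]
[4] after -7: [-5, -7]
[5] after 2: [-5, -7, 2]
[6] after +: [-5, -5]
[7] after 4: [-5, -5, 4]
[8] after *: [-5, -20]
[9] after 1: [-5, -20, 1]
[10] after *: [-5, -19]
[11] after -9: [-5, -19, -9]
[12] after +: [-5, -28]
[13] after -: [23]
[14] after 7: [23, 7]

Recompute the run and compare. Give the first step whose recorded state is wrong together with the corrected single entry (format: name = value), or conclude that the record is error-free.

Recomputing the run from the initial state:
step 1: [-9]
step 2: [-9, -4]
step 3: [-5]
step 4: [-5, -7]
step 5: [-5, -7, 2]
step 6: [-5, -5]
step 7: [-5, -5, 4]
step 8: [-5, -20]
step 9: [-5, -20, 1]
step 10: [-5, -20]
step 11: [-5, -20, -9]
step 12: [-5, -29]
step 13: [24]
step 14: [24, 7]
The first disagreement with the record is at step 10, where the value should be top = -20.

step 10, top = -20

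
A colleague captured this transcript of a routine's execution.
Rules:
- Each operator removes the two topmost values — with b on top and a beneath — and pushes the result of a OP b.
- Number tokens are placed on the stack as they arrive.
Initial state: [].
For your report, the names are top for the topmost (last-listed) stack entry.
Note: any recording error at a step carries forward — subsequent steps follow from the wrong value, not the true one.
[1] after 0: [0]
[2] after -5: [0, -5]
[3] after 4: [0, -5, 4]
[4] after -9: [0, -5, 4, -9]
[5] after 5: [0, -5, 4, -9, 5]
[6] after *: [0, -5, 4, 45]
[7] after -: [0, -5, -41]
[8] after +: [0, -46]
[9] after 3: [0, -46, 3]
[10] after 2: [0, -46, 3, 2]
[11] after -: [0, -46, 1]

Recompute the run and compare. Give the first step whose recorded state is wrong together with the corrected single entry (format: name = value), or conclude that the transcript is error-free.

step 6, top = -45

Recomputing the run from the initial state:
step 1: [0]
step 2: [0, -5]
step 3: [0, -5, 4]
step 4: [0, -5, 4, -9]
step 5: [0, -5, 4, -9, 5]
step 6: [0, -5, 4, -45]
step 7: [0, -5, 49]
step 8: [0, 44]
step 9: [0, 44, 3]
step 10: [0, 44, 3, 2]
step 11: [0, 44, 1]
The first disagreement with the transcript is at step 6, where the value should be top = -45.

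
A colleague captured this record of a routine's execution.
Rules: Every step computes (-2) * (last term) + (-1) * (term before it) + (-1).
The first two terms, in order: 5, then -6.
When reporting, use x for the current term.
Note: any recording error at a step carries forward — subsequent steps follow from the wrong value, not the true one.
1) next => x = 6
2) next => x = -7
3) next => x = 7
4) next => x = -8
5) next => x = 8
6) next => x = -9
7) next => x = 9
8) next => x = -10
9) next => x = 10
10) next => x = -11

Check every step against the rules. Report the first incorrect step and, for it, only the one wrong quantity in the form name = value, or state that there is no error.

no error

step 1: x = -2*(-6) + (-1)*(5) + (-1) = 6 -> confirmed correct
step 2: x = -2*(6) + (-1)*(-6) + (-1) = -7 -> checks out
step 3: x = -2*(-7) + (-1)*(6) + (-1) = 7 -> no discrepancy
step 4: x = -2*(7) + (-1)*(-7) + (-1) = -8 -> checks out
step 5: x = -2*(-8) + (-1)*(7) + (-1) = 8 -> verified
step 6: x = -2*(8) + (-1)*(-8) + (-1) = -9 -> consistent with the record
step 7: x = -2*(-9) + (-1)*(8) + (-1) = 9 -> exactly as logged
step 8: x = -2*(9) + (-1)*(-9) + (-1) = -10 -> verified
step 9: x = -2*(-10) + (-1)*(9) + (-1) = 10 -> confirmed correct
step 10: x = -2*(10) + (-1)*(-10) + (-1) = -11 -> in agreement
Nothing is out of place; the run is error-free.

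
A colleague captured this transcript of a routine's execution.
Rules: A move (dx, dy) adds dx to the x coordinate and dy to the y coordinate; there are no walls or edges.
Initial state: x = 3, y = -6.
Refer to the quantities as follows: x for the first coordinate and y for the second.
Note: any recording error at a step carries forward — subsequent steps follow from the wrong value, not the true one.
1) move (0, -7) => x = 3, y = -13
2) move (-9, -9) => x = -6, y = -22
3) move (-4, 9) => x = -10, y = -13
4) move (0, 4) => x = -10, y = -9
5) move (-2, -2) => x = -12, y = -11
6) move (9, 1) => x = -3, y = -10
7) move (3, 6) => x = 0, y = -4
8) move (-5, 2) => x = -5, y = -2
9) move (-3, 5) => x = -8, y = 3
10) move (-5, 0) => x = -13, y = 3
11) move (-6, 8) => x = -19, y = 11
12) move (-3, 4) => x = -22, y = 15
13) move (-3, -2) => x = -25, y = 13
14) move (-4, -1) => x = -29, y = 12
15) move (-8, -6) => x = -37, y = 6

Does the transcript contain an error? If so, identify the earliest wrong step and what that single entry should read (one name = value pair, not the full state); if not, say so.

Recomputing the run from the initial state:
step 1: x = 3, y = -13
step 2: x = -6, y = -22
step 3: x = -10, y = -13
step 4: x = -10, y = -9
step 5: x = -12, y = -11
step 6: x = -3, y = -10
step 7: x = 0, y = -4
step 8: x = -5, y = -2
step 9: x = -8, y = 3
step 10: x = -13, y = 3
step 11: x = -19, y = 11
step 12: x = -22, y = 15
step 13: x = -25, y = 13
step 14: x = -29, y = 12
step 15: x = -37, y = 6
This matches the transcript at every step.

no error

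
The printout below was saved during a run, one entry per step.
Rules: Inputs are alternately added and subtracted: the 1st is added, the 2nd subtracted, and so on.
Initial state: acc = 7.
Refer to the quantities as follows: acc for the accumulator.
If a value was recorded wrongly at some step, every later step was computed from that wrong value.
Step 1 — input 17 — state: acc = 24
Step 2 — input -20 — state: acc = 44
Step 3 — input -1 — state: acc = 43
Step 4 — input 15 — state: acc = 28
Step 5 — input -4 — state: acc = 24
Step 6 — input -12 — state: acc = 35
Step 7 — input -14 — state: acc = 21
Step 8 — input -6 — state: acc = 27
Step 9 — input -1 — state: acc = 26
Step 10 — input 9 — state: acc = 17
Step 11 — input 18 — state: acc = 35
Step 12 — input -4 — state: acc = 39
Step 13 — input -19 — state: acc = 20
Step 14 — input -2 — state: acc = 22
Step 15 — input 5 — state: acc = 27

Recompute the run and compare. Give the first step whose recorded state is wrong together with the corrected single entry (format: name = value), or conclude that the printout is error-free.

step 6, acc = 36

step 1: acc = 7 + 17 = 24 -> consistent with the printout
step 2: acc = 24 - -20 = 44 -> consistent with the printout
step 3: acc = 44 + -1 = 43 -> confirmed correct
step 4: acc = 43 - 15 = 28 -> verified
step 5: acc = 28 + -4 = 24 -> checks out
step 6: acc = 24 - -12 = 36 -> the recorded entry deviates here
Step 6 is the first one off; corrected, acc = 36.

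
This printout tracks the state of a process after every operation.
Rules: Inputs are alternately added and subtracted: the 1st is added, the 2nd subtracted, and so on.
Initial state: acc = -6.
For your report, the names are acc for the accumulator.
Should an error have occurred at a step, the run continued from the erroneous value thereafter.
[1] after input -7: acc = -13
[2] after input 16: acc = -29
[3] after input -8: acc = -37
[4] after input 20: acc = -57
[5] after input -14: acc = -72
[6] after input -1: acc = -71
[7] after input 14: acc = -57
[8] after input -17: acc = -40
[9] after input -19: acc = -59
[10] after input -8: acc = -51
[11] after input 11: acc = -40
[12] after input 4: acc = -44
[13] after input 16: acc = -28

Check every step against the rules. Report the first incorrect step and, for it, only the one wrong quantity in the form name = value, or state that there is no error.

step 5, acc = -71

Recomputing the run from the initial state:
step 1: acc = -13
step 2: acc = -29
step 3: acc = -37
step 4: acc = -57
step 5: acc = -71
step 6: acc = -70
step 7: acc = -56
step 8: acc = -39
step 9: acc = -58
step 10: acc = -50
step 11: acc = -39
step 12: acc = -43
step 13: acc = -27
The first disagreement with the printout is at step 5, where the value should be acc = -71.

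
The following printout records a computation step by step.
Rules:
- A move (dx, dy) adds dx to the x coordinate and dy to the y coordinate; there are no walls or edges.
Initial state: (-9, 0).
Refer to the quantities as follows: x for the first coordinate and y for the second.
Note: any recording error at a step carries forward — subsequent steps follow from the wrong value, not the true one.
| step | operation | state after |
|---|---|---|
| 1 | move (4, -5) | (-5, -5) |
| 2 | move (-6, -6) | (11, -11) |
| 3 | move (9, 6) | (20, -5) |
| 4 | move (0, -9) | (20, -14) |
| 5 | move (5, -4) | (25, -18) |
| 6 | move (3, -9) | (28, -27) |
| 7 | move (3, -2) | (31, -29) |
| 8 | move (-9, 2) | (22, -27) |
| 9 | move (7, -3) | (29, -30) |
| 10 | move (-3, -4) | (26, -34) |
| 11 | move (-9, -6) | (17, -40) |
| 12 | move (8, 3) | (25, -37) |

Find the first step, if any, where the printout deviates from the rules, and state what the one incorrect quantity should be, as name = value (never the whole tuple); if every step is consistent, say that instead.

step 2, x = -11

Recomputing the run from the initial state:
step 1: x = -5, y = -5
step 2: x = -11, y = -11
step 3: x = -2, y = -5
step 4: x = -2, y = -14
step 5: x = 3, y = -18
step 6: x = 6, y = -27
step 7: x = 9, y = -29
step 8: x = 0, y = -27
step 9: x = 7, y = -30
step 10: x = 4, y = -34
step 11: x = -5, y = -40
step 12: x = 3, y = -37
The first disagreement with the printout is at step 2, where the value should be x = -11.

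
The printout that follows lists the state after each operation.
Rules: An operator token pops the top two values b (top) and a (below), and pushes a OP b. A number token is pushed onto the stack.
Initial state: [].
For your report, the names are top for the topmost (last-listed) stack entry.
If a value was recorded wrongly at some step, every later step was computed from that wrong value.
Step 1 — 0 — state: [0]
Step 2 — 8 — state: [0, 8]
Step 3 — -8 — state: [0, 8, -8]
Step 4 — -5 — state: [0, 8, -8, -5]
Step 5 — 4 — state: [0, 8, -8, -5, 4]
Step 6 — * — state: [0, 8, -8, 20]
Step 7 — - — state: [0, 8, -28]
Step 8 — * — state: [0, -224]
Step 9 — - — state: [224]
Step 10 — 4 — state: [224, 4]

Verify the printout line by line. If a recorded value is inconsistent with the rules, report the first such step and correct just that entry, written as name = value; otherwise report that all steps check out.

step 6, top = -20

Recomputing the run from the initial state:
step 1: [0]
step 2: [0, 8]
step 3: [0, 8, -8]
step 4: [0, 8, -8, -5]
step 5: [0, 8, -8, -5, 4]
step 6: [0, 8, -8, -20]
step 7: [0, 8, 12]
step 8: [0, 96]
step 9: [-96]
step 10: [-96, 4]
The first disagreement with the printout is at step 6, where the value should be top = -20.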